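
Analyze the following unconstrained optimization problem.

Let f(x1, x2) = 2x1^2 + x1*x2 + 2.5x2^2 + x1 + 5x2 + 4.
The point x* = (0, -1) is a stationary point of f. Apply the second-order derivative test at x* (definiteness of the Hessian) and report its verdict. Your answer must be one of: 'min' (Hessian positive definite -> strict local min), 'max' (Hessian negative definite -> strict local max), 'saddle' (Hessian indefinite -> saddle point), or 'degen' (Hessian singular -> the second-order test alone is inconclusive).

Compute the Hessian H = grad^2 f:
  H = [[4, 1], [1, 5]]
Verify stationarity: grad f(x*) = H x* + g = (0, 0).
Eigenvalues of H: 3.382, 5.618.
Both eigenvalues > 0, so H is positive definite -> x* is a strict local min.

min


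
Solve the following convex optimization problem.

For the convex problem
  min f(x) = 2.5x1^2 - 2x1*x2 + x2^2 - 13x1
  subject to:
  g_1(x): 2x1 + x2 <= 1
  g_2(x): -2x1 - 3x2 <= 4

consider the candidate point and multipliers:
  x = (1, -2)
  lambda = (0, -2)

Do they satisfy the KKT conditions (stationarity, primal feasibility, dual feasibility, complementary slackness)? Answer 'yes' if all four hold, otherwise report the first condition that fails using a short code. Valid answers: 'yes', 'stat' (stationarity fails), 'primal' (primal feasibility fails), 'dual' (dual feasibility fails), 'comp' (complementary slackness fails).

Gradient of f: grad f(x) = Q x + c = (-4, -6)
Constraint values g_i(x) = a_i^T x - b_i:
  g_1((1, -2)) = -1
  g_2((1, -2)) = 0
Stationarity residual: grad f(x) + sum_i lambda_i a_i = (0, 0)
  -> stationarity OK
Primal feasibility (all g_i <= 0): OK
Dual feasibility (all lambda_i >= 0): FAILS
Complementary slackness (lambda_i * g_i(x) = 0 for all i): OK

Verdict: the first failing condition is dual_feasibility -> dual.

dual


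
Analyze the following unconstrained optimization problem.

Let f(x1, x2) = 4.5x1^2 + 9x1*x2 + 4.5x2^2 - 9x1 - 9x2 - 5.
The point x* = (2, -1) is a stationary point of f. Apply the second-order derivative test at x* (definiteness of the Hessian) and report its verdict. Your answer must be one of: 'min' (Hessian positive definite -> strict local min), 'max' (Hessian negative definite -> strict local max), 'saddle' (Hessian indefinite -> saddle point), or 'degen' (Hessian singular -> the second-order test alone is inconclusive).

Compute the Hessian H = grad^2 f:
  H = [[9, 9], [9, 9]]
Verify stationarity: grad f(x*) = H x* + g = (0, 0).
Eigenvalues of H: 0, 18.
H has a zero eigenvalue (singular; positive semidefinite but not definite), so H is neither positive definite, negative definite, nor indefinite. The second-order test alone is inconclusive -> degen.
(Indeed, f is constant along the null direction of H through x*, so x* is not a strict local extremum.)

degen


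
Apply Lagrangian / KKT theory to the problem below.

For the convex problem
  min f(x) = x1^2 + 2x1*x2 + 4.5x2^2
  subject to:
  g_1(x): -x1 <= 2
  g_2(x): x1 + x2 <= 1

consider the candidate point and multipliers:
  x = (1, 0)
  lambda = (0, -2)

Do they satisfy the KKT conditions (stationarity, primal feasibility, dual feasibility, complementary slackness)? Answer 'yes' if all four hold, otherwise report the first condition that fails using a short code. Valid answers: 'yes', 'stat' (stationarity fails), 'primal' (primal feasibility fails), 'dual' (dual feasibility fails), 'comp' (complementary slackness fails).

Gradient of f: grad f(x) = Q x + c = (2, 2)
Constraint values g_i(x) = a_i^T x - b_i:
  g_1((1, 0)) = -3
  g_2((1, 0)) = 0
Stationarity residual: grad f(x) + sum_i lambda_i a_i = (0, 0)
  -> stationarity OK
Primal feasibility (all g_i <= 0): OK
Dual feasibility (all lambda_i >= 0): FAILS
Complementary slackness (lambda_i * g_i(x) = 0 for all i): OK

Verdict: the first failing condition is dual_feasibility -> dual.

dual


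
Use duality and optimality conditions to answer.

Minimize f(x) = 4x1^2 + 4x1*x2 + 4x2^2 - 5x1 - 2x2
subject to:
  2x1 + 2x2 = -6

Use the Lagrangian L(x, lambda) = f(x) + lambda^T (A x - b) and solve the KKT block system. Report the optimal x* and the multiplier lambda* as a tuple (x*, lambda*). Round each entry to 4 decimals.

Form the Lagrangian:
  L(x, lambda) = (1/2) x^T Q x + c^T x + lambda^T (A x - b)
Stationarity (grad_x L = 0): Q x + c + A^T lambda = 0.
Primal feasibility: A x = b.

This gives the KKT block system:
  [ Q   A^T ] [ x     ]   [-c ]
  [ A    0  ] [ lambda ] = [ b ]

Solving the linear system:
  x*      = (-1.125, -1.875)
  lambda* = (10.75)
  f(x*)   = 36.9375

x* = (-1.125, -1.875), lambda* = (10.75)


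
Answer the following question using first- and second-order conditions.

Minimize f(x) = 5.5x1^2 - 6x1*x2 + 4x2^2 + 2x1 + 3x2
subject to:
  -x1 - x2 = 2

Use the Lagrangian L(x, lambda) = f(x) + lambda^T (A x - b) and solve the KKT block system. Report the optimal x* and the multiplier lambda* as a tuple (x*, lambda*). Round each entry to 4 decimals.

Form the Lagrangian:
  L(x, lambda) = (1/2) x^T Q x + c^T x + lambda^T (A x - b)
Stationarity (grad_x L = 0): Q x + c + A^T lambda = 0.
Primal feasibility: A x = b.

This gives the KKT block system:
  [ Q   A^T ] [ x     ]   [-c ]
  [ A    0  ] [ lambda ] = [ b ]

Solving the linear system:
  x*      = (-0.871, -1.129)
  lambda* = (-0.8065)
  f(x*)   = -1.7581

x* = (-0.871, -1.129), lambda* = (-0.8065)


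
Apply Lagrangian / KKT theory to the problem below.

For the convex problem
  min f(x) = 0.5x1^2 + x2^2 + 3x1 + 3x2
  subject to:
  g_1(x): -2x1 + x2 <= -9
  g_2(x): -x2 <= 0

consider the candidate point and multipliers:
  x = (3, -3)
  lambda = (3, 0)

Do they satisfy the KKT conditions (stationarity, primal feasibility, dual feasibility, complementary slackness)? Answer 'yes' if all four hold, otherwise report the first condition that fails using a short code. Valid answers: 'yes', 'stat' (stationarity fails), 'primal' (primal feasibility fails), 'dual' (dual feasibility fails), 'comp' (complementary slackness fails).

Gradient of f: grad f(x) = Q x + c = (6, -3)
Constraint values g_i(x) = a_i^T x - b_i:
  g_1((3, -3)) = 0
  g_2((3, -3)) = 3
Stationarity residual: grad f(x) + sum_i lambda_i a_i = (0, 0)
  -> stationarity OK
Primal feasibility (all g_i <= 0): FAILS
Dual feasibility (all lambda_i >= 0): OK
Complementary slackness (lambda_i * g_i(x) = 0 for all i): OK

Verdict: the first failing condition is primal_feasibility -> primal.

primal


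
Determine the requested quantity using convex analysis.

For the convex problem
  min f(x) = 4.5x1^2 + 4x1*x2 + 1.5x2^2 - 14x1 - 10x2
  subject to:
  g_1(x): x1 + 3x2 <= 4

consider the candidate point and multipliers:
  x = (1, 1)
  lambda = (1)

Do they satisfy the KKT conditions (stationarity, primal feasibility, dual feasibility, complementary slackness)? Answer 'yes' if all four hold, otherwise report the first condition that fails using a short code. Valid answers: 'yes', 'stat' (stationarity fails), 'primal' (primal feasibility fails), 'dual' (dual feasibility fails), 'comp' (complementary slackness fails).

Gradient of f: grad f(x) = Q x + c = (-1, -3)
Constraint values g_i(x) = a_i^T x - b_i:
  g_1((1, 1)) = 0
Stationarity residual: grad f(x) + sum_i lambda_i a_i = (0, 0)
  -> stationarity OK
Primal feasibility (all g_i <= 0): OK
Dual feasibility (all lambda_i >= 0): OK
Complementary slackness (lambda_i * g_i(x) = 0 for all i): OK

Verdict: yes, KKT holds.

yes


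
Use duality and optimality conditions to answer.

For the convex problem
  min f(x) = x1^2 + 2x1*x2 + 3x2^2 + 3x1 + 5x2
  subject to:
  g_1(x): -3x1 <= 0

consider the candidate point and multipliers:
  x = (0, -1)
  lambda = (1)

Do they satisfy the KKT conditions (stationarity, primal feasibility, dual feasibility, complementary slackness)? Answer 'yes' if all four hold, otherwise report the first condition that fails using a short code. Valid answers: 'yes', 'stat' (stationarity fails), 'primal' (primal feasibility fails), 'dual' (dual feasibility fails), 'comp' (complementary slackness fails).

Gradient of f: grad f(x) = Q x + c = (1, -1)
Constraint values g_i(x) = a_i^T x - b_i:
  g_1((0, -1)) = 0
Stationarity residual: grad f(x) + sum_i lambda_i a_i = (-2, -1)
  -> stationarity FAILS
Primal feasibility (all g_i <= 0): OK
Dual feasibility (all lambda_i >= 0): OK
Complementary slackness (lambda_i * g_i(x) = 0 for all i): OK

Verdict: the first failing condition is stationarity -> stat.

stat


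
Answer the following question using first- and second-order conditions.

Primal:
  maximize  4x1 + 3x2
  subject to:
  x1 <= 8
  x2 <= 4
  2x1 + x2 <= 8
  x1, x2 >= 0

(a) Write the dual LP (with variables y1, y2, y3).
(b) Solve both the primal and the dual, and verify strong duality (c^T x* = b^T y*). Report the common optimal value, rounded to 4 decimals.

The standard primal-dual pair for 'max c^T x s.t. A x <= b, x >= 0' is:
  Dual:  min b^T y  s.t.  A^T y >= c,  y >= 0.

So the dual LP is:
  minimize  8y1 + 4y2 + 8y3
  subject to:
    y1 + 2y3 >= 4
    y2 + y3 >= 3
    y1, y2, y3 >= 0

Solving the primal: x* = (2, 4).
  primal value c^T x* = 20.
Solving the dual: y* = (0, 1, 2).
  dual value b^T y* = 20.
Strong duality: c^T x* = b^T y*. Confirmed.

20


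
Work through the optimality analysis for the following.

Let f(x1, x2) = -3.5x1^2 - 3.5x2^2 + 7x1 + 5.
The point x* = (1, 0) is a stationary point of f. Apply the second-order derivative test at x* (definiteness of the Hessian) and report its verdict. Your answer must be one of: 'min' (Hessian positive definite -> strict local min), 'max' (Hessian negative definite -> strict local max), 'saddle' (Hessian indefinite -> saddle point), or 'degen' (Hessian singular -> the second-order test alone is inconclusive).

Compute the Hessian H = grad^2 f:
  H = [[-7, 0], [0, -7]]
Verify stationarity: grad f(x*) = H x* + g = (0, 0).
Eigenvalues of H: -7, -7.
Both eigenvalues < 0, so H is negative definite -> x* is a strict local max.

max


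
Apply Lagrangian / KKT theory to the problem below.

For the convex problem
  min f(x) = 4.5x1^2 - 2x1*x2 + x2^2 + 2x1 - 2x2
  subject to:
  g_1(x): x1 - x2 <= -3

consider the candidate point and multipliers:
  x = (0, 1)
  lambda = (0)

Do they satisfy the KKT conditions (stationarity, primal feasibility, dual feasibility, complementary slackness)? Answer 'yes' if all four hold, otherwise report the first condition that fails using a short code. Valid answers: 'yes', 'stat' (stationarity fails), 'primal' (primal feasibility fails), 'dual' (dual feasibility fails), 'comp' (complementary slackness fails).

Gradient of f: grad f(x) = Q x + c = (0, 0)
Constraint values g_i(x) = a_i^T x - b_i:
  g_1((0, 1)) = 2
Stationarity residual: grad f(x) + sum_i lambda_i a_i = (0, 0)
  -> stationarity OK
Primal feasibility (all g_i <= 0): FAILS
Dual feasibility (all lambda_i >= 0): OK
Complementary slackness (lambda_i * g_i(x) = 0 for all i): OK

Verdict: the first failing condition is primal_feasibility -> primal.

primal


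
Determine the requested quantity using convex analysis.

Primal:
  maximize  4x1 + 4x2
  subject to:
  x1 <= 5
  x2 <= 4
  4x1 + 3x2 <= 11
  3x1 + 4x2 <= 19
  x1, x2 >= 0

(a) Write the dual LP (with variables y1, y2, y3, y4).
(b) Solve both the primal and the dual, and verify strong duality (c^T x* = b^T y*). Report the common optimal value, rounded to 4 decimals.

The standard primal-dual pair for 'max c^T x s.t. A x <= b, x >= 0' is:
  Dual:  min b^T y  s.t.  A^T y >= c,  y >= 0.

So the dual LP is:
  minimize  5y1 + 4y2 + 11y3 + 19y4
  subject to:
    y1 + 4y3 + 3y4 >= 4
    y2 + 3y3 + 4y4 >= 4
    y1, y2, y3, y4 >= 0

Solving the primal: x* = (0, 3.6667).
  primal value c^T x* = 14.6667.
Solving the dual: y* = (0, 0, 1.3333, 0).
  dual value b^T y* = 14.6667.
Strong duality: c^T x* = b^T y*. Confirmed.

14.6667


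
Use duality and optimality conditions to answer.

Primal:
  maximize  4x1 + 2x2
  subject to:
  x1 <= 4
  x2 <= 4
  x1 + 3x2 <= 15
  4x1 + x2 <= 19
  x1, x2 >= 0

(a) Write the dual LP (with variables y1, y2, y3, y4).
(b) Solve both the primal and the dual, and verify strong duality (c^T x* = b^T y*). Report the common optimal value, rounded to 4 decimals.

The standard primal-dual pair for 'max c^T x s.t. A x <= b, x >= 0' is:
  Dual:  min b^T y  s.t.  A^T y >= c,  y >= 0.

So the dual LP is:
  minimize  4y1 + 4y2 + 15y3 + 19y4
  subject to:
    y1 + y3 + 4y4 >= 4
    y2 + 3y3 + y4 >= 2
    y1, y2, y3, y4 >= 0

Solving the primal: x* = (3.8182, 3.7273).
  primal value c^T x* = 22.7273.
Solving the dual: y* = (0, 0, 0.3636, 0.9091).
  dual value b^T y* = 22.7273.
Strong duality: c^T x* = b^T y*. Confirmed.

22.7273


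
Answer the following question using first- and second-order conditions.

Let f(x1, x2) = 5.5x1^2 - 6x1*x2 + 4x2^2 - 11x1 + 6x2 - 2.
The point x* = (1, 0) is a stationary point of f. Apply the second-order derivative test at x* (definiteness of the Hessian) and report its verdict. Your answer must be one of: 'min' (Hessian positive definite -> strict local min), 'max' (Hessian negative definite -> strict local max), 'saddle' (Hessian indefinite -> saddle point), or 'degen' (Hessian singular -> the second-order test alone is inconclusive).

Compute the Hessian H = grad^2 f:
  H = [[11, -6], [-6, 8]]
Verify stationarity: grad f(x*) = H x* + g = (0, 0).
Eigenvalues of H: 3.3153, 15.6847.
Both eigenvalues > 0, so H is positive definite -> x* is a strict local min.

min


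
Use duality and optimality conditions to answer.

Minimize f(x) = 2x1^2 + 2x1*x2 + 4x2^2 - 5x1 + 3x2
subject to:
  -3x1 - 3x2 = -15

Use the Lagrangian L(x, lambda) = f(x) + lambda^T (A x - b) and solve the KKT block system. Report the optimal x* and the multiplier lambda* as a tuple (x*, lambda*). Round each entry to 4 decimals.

Form the Lagrangian:
  L(x, lambda) = (1/2) x^T Q x + c^T x + lambda^T (A x - b)
Stationarity (grad_x L = 0): Q x + c + A^T lambda = 0.
Primal feasibility: A x = b.

This gives the KKT block system:
  [ Q   A^T ] [ x     ]   [-c ]
  [ A    0  ] [ lambda ] = [ b ]

Solving the linear system:
  x*      = (4.75, 0.25)
  lambda* = (4.8333)
  f(x*)   = 24.75

x* = (4.75, 0.25), lambda* = (4.8333)


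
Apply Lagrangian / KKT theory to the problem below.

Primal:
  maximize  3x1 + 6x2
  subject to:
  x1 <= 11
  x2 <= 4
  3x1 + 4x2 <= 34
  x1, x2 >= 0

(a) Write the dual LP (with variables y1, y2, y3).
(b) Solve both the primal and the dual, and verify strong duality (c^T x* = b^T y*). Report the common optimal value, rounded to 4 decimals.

The standard primal-dual pair for 'max c^T x s.t. A x <= b, x >= 0' is:
  Dual:  min b^T y  s.t.  A^T y >= c,  y >= 0.

So the dual LP is:
  minimize  11y1 + 4y2 + 34y3
  subject to:
    y1 + 3y3 >= 3
    y2 + 4y3 >= 6
    y1, y2, y3 >= 0

Solving the primal: x* = (6, 4).
  primal value c^T x* = 42.
Solving the dual: y* = (0, 2, 1).
  dual value b^T y* = 42.
Strong duality: c^T x* = b^T y*. Confirmed.

42


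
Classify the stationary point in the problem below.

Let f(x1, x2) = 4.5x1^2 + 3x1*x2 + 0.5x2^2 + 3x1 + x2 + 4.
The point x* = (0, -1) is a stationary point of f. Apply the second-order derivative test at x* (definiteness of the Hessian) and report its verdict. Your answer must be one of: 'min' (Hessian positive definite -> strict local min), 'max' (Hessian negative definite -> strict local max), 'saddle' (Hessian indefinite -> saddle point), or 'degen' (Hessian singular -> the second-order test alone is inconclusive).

Compute the Hessian H = grad^2 f:
  H = [[9, 3], [3, 1]]
Verify stationarity: grad f(x*) = H x* + g = (0, 0).
Eigenvalues of H: 0, 10.
H has a zero eigenvalue (singular; positive semidefinite but not definite), so H is neither positive definite, negative definite, nor indefinite. The second-order test alone is inconclusive -> degen.
(Indeed, f is constant along the null direction of H through x*, so x* is not a strict local extremum.)

degen


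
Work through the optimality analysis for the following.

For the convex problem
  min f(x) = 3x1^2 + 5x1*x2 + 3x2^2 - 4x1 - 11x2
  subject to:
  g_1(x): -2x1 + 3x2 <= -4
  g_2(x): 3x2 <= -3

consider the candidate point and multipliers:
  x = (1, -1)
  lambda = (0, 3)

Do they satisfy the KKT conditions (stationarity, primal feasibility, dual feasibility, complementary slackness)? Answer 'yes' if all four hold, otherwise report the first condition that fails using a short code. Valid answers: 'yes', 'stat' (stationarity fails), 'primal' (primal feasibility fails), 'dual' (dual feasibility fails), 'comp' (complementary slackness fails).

Gradient of f: grad f(x) = Q x + c = (-3, -12)
Constraint values g_i(x) = a_i^T x - b_i:
  g_1((1, -1)) = -1
  g_2((1, -1)) = 0
Stationarity residual: grad f(x) + sum_i lambda_i a_i = (-3, -3)
  -> stationarity FAILS
Primal feasibility (all g_i <= 0): OK
Dual feasibility (all lambda_i >= 0): OK
Complementary slackness (lambda_i * g_i(x) = 0 for all i): OK

Verdict: the first failing condition is stationarity -> stat.

stat


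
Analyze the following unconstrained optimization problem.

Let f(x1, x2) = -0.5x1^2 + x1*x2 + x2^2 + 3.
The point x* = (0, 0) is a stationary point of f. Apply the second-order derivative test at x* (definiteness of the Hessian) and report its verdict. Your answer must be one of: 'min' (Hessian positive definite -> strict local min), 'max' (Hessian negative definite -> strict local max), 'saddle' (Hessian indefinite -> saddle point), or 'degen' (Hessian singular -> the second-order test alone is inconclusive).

Compute the Hessian H = grad^2 f:
  H = [[-1, 1], [1, 2]]
Verify stationarity: grad f(x*) = H x* + g = (0, 0).
Eigenvalues of H: -1.3028, 2.3028.
Eigenvalues have mixed signs, so H is indefinite -> x* is a saddle point.

saddle


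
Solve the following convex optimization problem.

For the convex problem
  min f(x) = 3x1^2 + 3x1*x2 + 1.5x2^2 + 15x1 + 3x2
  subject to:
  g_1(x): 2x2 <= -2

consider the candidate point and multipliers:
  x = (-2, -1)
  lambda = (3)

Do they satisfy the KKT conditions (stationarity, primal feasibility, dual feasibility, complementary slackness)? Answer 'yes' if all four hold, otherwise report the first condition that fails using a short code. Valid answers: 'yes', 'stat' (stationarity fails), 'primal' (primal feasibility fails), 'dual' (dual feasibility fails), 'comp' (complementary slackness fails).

Gradient of f: grad f(x) = Q x + c = (0, -6)
Constraint values g_i(x) = a_i^T x - b_i:
  g_1((-2, -1)) = 0
Stationarity residual: grad f(x) + sum_i lambda_i a_i = (0, 0)
  -> stationarity OK
Primal feasibility (all g_i <= 0): OK
Dual feasibility (all lambda_i >= 0): OK
Complementary slackness (lambda_i * g_i(x) = 0 for all i): OK

Verdict: yes, KKT holds.

yes


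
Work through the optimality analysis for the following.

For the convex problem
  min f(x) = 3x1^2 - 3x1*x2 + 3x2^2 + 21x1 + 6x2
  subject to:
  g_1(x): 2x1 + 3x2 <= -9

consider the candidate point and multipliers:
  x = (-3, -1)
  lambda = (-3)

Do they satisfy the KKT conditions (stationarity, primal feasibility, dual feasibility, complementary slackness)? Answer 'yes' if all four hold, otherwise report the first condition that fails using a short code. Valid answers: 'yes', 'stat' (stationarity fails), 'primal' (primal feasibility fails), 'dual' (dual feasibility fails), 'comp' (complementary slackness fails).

Gradient of f: grad f(x) = Q x + c = (6, 9)
Constraint values g_i(x) = a_i^T x - b_i:
  g_1((-3, -1)) = 0
Stationarity residual: grad f(x) + sum_i lambda_i a_i = (0, 0)
  -> stationarity OK
Primal feasibility (all g_i <= 0): OK
Dual feasibility (all lambda_i >= 0): FAILS
Complementary slackness (lambda_i * g_i(x) = 0 for all i): OK

Verdict: the first failing condition is dual_feasibility -> dual.

dual


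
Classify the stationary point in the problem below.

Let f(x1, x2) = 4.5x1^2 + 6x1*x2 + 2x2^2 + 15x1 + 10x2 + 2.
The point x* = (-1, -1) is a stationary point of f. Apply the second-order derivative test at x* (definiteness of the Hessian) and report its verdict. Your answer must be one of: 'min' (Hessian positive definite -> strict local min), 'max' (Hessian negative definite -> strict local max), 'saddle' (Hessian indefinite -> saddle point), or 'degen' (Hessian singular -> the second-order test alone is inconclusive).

Compute the Hessian H = grad^2 f:
  H = [[9, 6], [6, 4]]
Verify stationarity: grad f(x*) = H x* + g = (0, 0).
Eigenvalues of H: 0, 13.
H has a zero eigenvalue (singular; positive semidefinite but not definite), so H is neither positive definite, negative definite, nor indefinite. The second-order test alone is inconclusive -> degen.
(Indeed, f is constant along the null direction of H through x*, so x* is not a strict local extremum.)

degen


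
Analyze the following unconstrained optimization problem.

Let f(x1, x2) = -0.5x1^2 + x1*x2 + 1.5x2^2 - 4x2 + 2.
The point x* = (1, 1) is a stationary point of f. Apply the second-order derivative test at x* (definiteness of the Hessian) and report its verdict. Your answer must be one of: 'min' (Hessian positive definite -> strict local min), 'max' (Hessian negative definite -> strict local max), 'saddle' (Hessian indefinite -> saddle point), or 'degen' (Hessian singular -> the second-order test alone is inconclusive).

Compute the Hessian H = grad^2 f:
  H = [[-1, 1], [1, 3]]
Verify stationarity: grad f(x*) = H x* + g = (0, 0).
Eigenvalues of H: -1.2361, 3.2361.
Eigenvalues have mixed signs, so H is indefinite -> x* is a saddle point.

saddle


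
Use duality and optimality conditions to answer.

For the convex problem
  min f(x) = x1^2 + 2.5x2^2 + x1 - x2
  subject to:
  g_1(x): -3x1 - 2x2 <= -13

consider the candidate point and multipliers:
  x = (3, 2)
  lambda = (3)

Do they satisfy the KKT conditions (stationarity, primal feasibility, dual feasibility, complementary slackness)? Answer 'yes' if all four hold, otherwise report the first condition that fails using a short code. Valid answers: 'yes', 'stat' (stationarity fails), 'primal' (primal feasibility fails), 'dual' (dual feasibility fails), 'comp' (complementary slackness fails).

Gradient of f: grad f(x) = Q x + c = (7, 9)
Constraint values g_i(x) = a_i^T x - b_i:
  g_1((3, 2)) = 0
Stationarity residual: grad f(x) + sum_i lambda_i a_i = (-2, 3)
  -> stationarity FAILS
Primal feasibility (all g_i <= 0): OK
Dual feasibility (all lambda_i >= 0): OK
Complementary slackness (lambda_i * g_i(x) = 0 for all i): OK

Verdict: the first failing condition is stationarity -> stat.

stat


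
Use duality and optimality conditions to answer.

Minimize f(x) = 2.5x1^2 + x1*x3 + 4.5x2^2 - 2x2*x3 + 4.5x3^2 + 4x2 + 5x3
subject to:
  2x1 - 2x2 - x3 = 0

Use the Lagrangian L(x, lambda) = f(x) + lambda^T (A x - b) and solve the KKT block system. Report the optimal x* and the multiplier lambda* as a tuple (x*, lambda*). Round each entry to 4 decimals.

Form the Lagrangian:
  L(x, lambda) = (1/2) x^T Q x + c^T x + lambda^T (A x - b)
Stationarity (grad_x L = 0): Q x + c + A^T lambda = 0.
Primal feasibility: A x = b.

This gives the KKT block system:
  [ Q   A^T ] [ x     ]   [-c ]
  [ A    0  ] [ lambda ] = [ b ]

Solving the linear system:
  x*      = (-0.4477, -0.2415, -0.4122)
  lambda* = (1.3253)
  f(x*)   = -1.5137

x* = (-0.4477, -0.2415, -0.4122), lambda* = (1.3253)


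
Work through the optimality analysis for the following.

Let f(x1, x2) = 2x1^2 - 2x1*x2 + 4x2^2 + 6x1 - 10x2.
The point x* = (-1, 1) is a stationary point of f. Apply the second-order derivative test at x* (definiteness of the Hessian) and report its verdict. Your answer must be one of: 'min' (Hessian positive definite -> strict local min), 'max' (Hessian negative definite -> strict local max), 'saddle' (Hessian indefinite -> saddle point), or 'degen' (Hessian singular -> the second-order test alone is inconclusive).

Compute the Hessian H = grad^2 f:
  H = [[4, -2], [-2, 8]]
Verify stationarity: grad f(x*) = H x* + g = (0, 0).
Eigenvalues of H: 3.1716, 8.8284.
Both eigenvalues > 0, so H is positive definite -> x* is a strict local min.

min


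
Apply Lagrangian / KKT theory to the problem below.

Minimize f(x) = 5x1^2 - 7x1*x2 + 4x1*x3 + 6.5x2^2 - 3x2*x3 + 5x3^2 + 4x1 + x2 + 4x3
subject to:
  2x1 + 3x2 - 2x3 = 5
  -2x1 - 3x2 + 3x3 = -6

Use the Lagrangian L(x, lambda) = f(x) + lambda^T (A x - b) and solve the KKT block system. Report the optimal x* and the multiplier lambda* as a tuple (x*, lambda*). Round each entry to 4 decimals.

Form the Lagrangian:
  L(x, lambda) = (1/2) x^T Q x + c^T x + lambda^T (A x - b)
Stationarity (grad_x L = 0): Q x + c + A^T lambda = 0.
Primal feasibility: A x = b.

This gives the KKT block system:
  [ Q   A^T ] [ x     ]   [-c ]
  [ A    0  ] [ lambda ] = [ b ]

Solving the linear system:
  x*      = (0.7301, 0.5133, -1)
  lambda* = (-0.9425, 0.9115)
  f(x*)   = 4.8075

x* = (0.7301, 0.5133, -1), lambda* = (-0.9425, 0.9115)


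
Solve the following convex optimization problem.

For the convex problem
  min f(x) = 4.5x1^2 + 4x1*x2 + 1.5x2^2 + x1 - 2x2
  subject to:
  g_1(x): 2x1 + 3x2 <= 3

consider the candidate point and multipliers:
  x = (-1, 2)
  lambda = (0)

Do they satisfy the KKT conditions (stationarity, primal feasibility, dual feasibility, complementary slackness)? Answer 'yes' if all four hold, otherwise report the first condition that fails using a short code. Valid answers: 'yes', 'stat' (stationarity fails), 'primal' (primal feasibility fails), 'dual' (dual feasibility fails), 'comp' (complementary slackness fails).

Gradient of f: grad f(x) = Q x + c = (0, 0)
Constraint values g_i(x) = a_i^T x - b_i:
  g_1((-1, 2)) = 1
Stationarity residual: grad f(x) + sum_i lambda_i a_i = (0, 0)
  -> stationarity OK
Primal feasibility (all g_i <= 0): FAILS
Dual feasibility (all lambda_i >= 0): OK
Complementary slackness (lambda_i * g_i(x) = 0 for all i): OK

Verdict: the first failing condition is primal_feasibility -> primal.

primal


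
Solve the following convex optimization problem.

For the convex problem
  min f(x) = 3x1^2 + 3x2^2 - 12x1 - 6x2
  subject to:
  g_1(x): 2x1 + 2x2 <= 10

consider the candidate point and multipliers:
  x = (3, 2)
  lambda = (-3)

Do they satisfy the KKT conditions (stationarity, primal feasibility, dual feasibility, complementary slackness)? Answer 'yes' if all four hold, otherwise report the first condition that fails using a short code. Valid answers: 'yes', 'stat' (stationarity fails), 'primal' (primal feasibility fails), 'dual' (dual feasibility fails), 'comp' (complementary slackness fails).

Gradient of f: grad f(x) = Q x + c = (6, 6)
Constraint values g_i(x) = a_i^T x - b_i:
  g_1((3, 2)) = 0
Stationarity residual: grad f(x) + sum_i lambda_i a_i = (0, 0)
  -> stationarity OK
Primal feasibility (all g_i <= 0): OK
Dual feasibility (all lambda_i >= 0): FAILS
Complementary slackness (lambda_i * g_i(x) = 0 for all i): OK

Verdict: the first failing condition is dual_feasibility -> dual.

dual


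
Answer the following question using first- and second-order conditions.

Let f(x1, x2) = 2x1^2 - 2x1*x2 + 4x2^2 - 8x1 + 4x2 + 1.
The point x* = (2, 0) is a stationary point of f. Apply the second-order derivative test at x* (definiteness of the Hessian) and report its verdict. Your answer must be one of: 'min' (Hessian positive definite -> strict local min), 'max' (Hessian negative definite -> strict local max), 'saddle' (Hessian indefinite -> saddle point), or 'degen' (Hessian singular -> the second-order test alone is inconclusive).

Compute the Hessian H = grad^2 f:
  H = [[4, -2], [-2, 8]]
Verify stationarity: grad f(x*) = H x* + g = (0, 0).
Eigenvalues of H: 3.1716, 8.8284.
Both eigenvalues > 0, so H is positive definite -> x* is a strict local min.

min


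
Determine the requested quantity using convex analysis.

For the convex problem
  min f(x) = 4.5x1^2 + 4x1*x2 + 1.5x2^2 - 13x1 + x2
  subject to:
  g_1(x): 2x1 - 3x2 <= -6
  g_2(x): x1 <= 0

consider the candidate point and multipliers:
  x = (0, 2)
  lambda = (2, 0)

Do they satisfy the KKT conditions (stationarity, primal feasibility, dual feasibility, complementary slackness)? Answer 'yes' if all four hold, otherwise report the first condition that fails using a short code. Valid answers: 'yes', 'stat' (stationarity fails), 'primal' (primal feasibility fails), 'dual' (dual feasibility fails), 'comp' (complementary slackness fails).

Gradient of f: grad f(x) = Q x + c = (-5, 7)
Constraint values g_i(x) = a_i^T x - b_i:
  g_1((0, 2)) = 0
  g_2((0, 2)) = 0
Stationarity residual: grad f(x) + sum_i lambda_i a_i = (-1, 1)
  -> stationarity FAILS
Primal feasibility (all g_i <= 0): OK
Dual feasibility (all lambda_i >= 0): OK
Complementary slackness (lambda_i * g_i(x) = 0 for all i): OK

Verdict: the first failing condition is stationarity -> stat.

stat


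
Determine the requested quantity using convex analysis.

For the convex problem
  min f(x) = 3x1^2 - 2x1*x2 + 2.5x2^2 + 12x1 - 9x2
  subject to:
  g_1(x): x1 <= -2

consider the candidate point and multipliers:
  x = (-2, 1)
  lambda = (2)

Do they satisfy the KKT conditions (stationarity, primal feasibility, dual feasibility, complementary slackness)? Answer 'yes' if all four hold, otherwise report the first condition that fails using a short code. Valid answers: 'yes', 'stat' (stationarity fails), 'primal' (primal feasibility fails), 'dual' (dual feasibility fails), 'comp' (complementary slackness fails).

Gradient of f: grad f(x) = Q x + c = (-2, 0)
Constraint values g_i(x) = a_i^T x - b_i:
  g_1((-2, 1)) = 0
Stationarity residual: grad f(x) + sum_i lambda_i a_i = (0, 0)
  -> stationarity OK
Primal feasibility (all g_i <= 0): OK
Dual feasibility (all lambda_i >= 0): OK
Complementary slackness (lambda_i * g_i(x) = 0 for all i): OK

Verdict: yes, KKT holds.

yes


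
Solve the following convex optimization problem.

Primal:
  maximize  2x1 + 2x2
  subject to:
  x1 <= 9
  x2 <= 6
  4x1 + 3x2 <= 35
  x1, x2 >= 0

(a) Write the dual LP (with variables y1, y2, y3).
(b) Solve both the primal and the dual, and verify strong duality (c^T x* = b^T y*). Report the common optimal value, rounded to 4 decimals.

The standard primal-dual pair for 'max c^T x s.t. A x <= b, x >= 0' is:
  Dual:  min b^T y  s.t.  A^T y >= c,  y >= 0.

So the dual LP is:
  minimize  9y1 + 6y2 + 35y3
  subject to:
    y1 + 4y3 >= 2
    y2 + 3y3 >= 2
    y1, y2, y3 >= 0

Solving the primal: x* = (4.25, 6).
  primal value c^T x* = 20.5.
Solving the dual: y* = (0, 0.5, 0.5).
  dual value b^T y* = 20.5.
Strong duality: c^T x* = b^T y*. Confirmed.

20.5


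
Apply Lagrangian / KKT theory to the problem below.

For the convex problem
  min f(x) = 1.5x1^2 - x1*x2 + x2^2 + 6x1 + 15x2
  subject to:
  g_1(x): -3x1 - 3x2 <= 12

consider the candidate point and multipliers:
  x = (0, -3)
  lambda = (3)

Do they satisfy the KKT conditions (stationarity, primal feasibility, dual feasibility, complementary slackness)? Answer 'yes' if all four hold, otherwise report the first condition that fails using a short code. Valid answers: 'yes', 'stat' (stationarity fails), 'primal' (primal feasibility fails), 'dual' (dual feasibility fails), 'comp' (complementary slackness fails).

Gradient of f: grad f(x) = Q x + c = (9, 9)
Constraint values g_i(x) = a_i^T x - b_i:
  g_1((0, -3)) = -3
Stationarity residual: grad f(x) + sum_i lambda_i a_i = (0, 0)
  -> stationarity OK
Primal feasibility (all g_i <= 0): OK
Dual feasibility (all lambda_i >= 0): OK
Complementary slackness (lambda_i * g_i(x) = 0 for all i): FAILS

Verdict: the first failing condition is complementary_slackness -> comp.

comp


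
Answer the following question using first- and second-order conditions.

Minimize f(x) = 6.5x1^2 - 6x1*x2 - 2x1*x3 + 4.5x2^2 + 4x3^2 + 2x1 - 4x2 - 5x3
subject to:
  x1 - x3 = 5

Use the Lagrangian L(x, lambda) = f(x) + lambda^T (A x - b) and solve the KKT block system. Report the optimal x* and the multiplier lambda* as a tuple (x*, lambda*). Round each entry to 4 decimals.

Form the Lagrangian:
  L(x, lambda) = (1/2) x^T Q x + c^T x + lambda^T (A x - b)
Stationarity (grad_x L = 0): Q x + c + A^T lambda = 0.
Primal feasibility: A x = b.

This gives the KKT block system:
  [ Q   A^T ] [ x     ]   [-c ]
  [ A    0  ] [ lambda ] = [ b ]

Solving the linear system:
  x*      = (2.7436, 2.2735, -2.2564)
  lambda* = (-28.5385)
  f(x*)   = 75.1838

x* = (2.7436, 2.2735, -2.2564), lambda* = (-28.5385)


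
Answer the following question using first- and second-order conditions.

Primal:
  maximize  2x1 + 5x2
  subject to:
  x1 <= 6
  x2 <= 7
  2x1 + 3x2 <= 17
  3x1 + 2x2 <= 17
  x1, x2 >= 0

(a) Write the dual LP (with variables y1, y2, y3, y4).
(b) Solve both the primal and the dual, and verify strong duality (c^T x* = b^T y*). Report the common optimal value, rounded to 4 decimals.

The standard primal-dual pair for 'max c^T x s.t. A x <= b, x >= 0' is:
  Dual:  min b^T y  s.t.  A^T y >= c,  y >= 0.

So the dual LP is:
  minimize  6y1 + 7y2 + 17y3 + 17y4
  subject to:
    y1 + 2y3 + 3y4 >= 2
    y2 + 3y3 + 2y4 >= 5
    y1, y2, y3, y4 >= 0

Solving the primal: x* = (0, 5.6667).
  primal value c^T x* = 28.3333.
Solving the dual: y* = (0, 0, 1.6667, 0).
  dual value b^T y* = 28.3333.
Strong duality: c^T x* = b^T y*. Confirmed.

28.3333


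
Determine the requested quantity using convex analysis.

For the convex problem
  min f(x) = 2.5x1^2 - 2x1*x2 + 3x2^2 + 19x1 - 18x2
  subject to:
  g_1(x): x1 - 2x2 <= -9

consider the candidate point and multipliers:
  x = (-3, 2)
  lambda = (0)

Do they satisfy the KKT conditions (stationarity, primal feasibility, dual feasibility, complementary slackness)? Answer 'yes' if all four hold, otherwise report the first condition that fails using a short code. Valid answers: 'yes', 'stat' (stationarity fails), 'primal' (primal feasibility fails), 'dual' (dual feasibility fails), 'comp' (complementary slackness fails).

Gradient of f: grad f(x) = Q x + c = (0, 0)
Constraint values g_i(x) = a_i^T x - b_i:
  g_1((-3, 2)) = 2
Stationarity residual: grad f(x) + sum_i lambda_i a_i = (0, 0)
  -> stationarity OK
Primal feasibility (all g_i <= 0): FAILS
Dual feasibility (all lambda_i >= 0): OK
Complementary slackness (lambda_i * g_i(x) = 0 for all i): OK

Verdict: the first failing condition is primal_feasibility -> primal.

primal


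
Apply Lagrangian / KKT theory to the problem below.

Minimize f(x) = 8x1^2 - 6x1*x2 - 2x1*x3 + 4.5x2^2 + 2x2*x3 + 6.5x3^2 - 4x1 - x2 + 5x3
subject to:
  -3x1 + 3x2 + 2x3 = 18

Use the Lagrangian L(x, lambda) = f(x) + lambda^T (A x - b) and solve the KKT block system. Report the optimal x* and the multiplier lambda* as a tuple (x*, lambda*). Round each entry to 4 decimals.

Form the Lagrangian:
  L(x, lambda) = (1/2) x^T Q x + c^T x + lambda^T (A x - b)
Stationarity (grad_x L = 0): Q x + c + A^T lambda = 0.
Primal feasibility: A x = b.

This gives the KKT block system:
  [ Q   A^T ] [ x     ]   [-c ]
  [ A    0  ] [ lambda ] = [ b ]

Solving the linear system:
  x*      = (-0.8208, 4.4028, 1.1645)
  lambda* = (-15.2931)
  f(x*)   = 139.9896

x* = (-0.8208, 4.4028, 1.1645), lambda* = (-15.2931)


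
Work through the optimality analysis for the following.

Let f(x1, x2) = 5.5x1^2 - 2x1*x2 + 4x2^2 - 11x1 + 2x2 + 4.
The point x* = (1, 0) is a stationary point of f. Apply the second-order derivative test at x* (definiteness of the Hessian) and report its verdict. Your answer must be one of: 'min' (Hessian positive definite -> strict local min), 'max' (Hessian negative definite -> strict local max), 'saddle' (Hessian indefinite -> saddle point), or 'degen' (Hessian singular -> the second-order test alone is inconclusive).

Compute the Hessian H = grad^2 f:
  H = [[11, -2], [-2, 8]]
Verify stationarity: grad f(x*) = H x* + g = (0, 0).
Eigenvalues of H: 7, 12.
Both eigenvalues > 0, so H is positive definite -> x* is a strict local min.

min


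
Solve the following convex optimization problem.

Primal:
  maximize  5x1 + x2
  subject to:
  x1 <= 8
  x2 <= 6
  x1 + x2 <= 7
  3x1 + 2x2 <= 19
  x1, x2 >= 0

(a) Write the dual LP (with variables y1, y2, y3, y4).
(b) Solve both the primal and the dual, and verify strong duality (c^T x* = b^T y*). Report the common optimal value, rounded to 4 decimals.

The standard primal-dual pair for 'max c^T x s.t. A x <= b, x >= 0' is:
  Dual:  min b^T y  s.t.  A^T y >= c,  y >= 0.

So the dual LP is:
  minimize  8y1 + 6y2 + 7y3 + 19y4
  subject to:
    y1 + y3 + 3y4 >= 5
    y2 + y3 + 2y4 >= 1
    y1, y2, y3, y4 >= 0

Solving the primal: x* = (6.3333, 0).
  primal value c^T x* = 31.6667.
Solving the dual: y* = (0, 0, 0, 1.6667).
  dual value b^T y* = 31.6667.
Strong duality: c^T x* = b^T y*. Confirmed.

31.6667


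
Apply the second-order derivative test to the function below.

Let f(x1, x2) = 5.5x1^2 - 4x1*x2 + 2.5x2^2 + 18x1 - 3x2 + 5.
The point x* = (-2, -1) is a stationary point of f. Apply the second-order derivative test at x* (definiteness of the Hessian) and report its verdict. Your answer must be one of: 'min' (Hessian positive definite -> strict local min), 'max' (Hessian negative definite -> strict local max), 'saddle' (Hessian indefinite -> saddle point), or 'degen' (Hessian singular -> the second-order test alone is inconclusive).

Compute the Hessian H = grad^2 f:
  H = [[11, -4], [-4, 5]]
Verify stationarity: grad f(x*) = H x* + g = (0, 0).
Eigenvalues of H: 3, 13.
Both eigenvalues > 0, so H is positive definite -> x* is a strict local min.

min


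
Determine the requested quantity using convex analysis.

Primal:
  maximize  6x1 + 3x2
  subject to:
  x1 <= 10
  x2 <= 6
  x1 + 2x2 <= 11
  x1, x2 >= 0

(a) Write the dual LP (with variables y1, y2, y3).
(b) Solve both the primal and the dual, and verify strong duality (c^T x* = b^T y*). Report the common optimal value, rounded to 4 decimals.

The standard primal-dual pair for 'max c^T x s.t. A x <= b, x >= 0' is:
  Dual:  min b^T y  s.t.  A^T y >= c,  y >= 0.

So the dual LP is:
  minimize  10y1 + 6y2 + 11y3
  subject to:
    y1 + y3 >= 6
    y2 + 2y3 >= 3
    y1, y2, y3 >= 0

Solving the primal: x* = (10, 0.5).
  primal value c^T x* = 61.5.
Solving the dual: y* = (4.5, 0, 1.5).
  dual value b^T y* = 61.5.
Strong duality: c^T x* = b^T y*. Confirmed.

61.5


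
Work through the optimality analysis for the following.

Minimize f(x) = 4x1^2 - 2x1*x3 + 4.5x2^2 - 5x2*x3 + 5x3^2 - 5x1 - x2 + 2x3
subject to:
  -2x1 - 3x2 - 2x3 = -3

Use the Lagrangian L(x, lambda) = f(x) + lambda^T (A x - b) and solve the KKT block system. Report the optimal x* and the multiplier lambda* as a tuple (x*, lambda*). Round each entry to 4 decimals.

Form the Lagrangian:
  L(x, lambda) = (1/2) x^T Q x + c^T x + lambda^T (A x - b)
Stationarity (grad_x L = 0): Q x + c + A^T lambda = 0.
Primal feasibility: A x = b.

This gives the KKT block system:
  [ Q   A^T ] [ x     ]   [-c ]
  [ A    0  ] [ lambda ] = [ b ]

Solving the linear system:
  x*      = (0.7702, 0.3502, 0.2045)
  lambda* = (0.3765)
  f(x*)   = -1.3315

x* = (0.7702, 0.3502, 0.2045), lambda* = (0.3765)


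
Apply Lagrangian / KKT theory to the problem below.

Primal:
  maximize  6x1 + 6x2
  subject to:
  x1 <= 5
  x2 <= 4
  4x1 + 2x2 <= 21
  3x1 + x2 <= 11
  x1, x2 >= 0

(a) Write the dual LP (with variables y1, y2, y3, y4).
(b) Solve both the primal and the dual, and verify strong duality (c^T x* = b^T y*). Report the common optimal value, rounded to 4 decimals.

The standard primal-dual pair for 'max c^T x s.t. A x <= b, x >= 0' is:
  Dual:  min b^T y  s.t.  A^T y >= c,  y >= 0.

So the dual LP is:
  minimize  5y1 + 4y2 + 21y3 + 11y4
  subject to:
    y1 + 4y3 + 3y4 >= 6
    y2 + 2y3 + y4 >= 6
    y1, y2, y3, y4 >= 0

Solving the primal: x* = (2.3333, 4).
  primal value c^T x* = 38.
Solving the dual: y* = (0, 4, 0, 2).
  dual value b^T y* = 38.
Strong duality: c^T x* = b^T y*. Confirmed.

38


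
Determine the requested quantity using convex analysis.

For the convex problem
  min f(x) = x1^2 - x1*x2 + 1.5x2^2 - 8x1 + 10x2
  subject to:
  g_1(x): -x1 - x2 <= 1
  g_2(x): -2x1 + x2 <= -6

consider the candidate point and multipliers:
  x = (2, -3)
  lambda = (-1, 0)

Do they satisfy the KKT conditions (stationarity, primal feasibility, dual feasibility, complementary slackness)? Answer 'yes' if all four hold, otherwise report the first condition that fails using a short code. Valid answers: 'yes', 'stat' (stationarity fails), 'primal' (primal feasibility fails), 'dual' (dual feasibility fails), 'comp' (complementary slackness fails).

Gradient of f: grad f(x) = Q x + c = (-1, -1)
Constraint values g_i(x) = a_i^T x - b_i:
  g_1((2, -3)) = 0
  g_2((2, -3)) = -1
Stationarity residual: grad f(x) + sum_i lambda_i a_i = (0, 0)
  -> stationarity OK
Primal feasibility (all g_i <= 0): OK
Dual feasibility (all lambda_i >= 0): FAILS
Complementary slackness (lambda_i * g_i(x) = 0 for all i): OK

Verdict: the first failing condition is dual_feasibility -> dual.

dual
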